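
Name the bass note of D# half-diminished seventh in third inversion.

C#

In third inversion the seventh is lowest. For D# half-diminished seventh (D#–F#–A–C#) that is C#.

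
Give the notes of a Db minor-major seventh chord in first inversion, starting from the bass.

The chord tones are Db–Fb–Ab–C. With the third (Fb) lowest for first inversion: Fb, Ab, C, Db.

Fb, Ab, C, Db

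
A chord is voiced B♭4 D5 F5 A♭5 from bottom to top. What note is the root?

Bb

The distinct letter names are Bb, D, F, Ab. Arranged as a stack of thirds they read Bb–D–F–Ab, so Bb is the root (a Bb dominant seventh chord).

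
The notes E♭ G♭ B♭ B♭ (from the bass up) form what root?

Eb

Reordering Eb, Gb, Bb into stacked thirds gives Eb–Gb–Bb; the bottom of that stack, Eb, is the root.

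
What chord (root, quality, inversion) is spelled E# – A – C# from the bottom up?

Reducing to letter names: E#, A, C#. These stack in thirds as A–C#–E# — an A augmented triad.
The lowest note is E#, the fifth of the chord, so this is second inversion (figured bass 6/4).

A augmented, second inversion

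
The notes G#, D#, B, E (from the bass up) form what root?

E

Reordering G#, D#, B, E into stacked thirds gives E–G#–B–D#; the bottom of that stack, E, is the root.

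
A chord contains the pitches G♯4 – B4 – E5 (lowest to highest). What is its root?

The distinct letter names are G#, B, E. Arranged as a stack of thirds they read E–G#–B, so E is the root (an E major triad).

E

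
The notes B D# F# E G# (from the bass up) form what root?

E

B, D#, F#, E, G# are the tones of an E major ninth chord (E–G#–B–D#–F#), making E the root.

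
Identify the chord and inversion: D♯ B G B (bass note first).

G augmented, second inversion

The distinct note names are D#, B, G. Stacked in thirds they read G–B–D#, which is an augmented triad on G.
The lowest note is D#, the fifth of the chord, so this is second inversion (figured bass 6/4).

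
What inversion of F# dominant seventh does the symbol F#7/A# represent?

F#7/A# means F# dominant seventh with A# in the bass. A# is the third of F# dominant seventh (F#–A#–C#–E), so this is first inversion.

first inversion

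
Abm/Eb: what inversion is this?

second inversion

Abm/Eb means Ab minor with Eb in the bass. Eb is the fifth of Ab minor (Ab–Cb–Eb), so this is second inversion.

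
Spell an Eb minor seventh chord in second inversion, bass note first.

The chord tones are Eb–Gb–Bb–Db. With the fifth (Bb) lowest for second inversion: Bb, Db, Eb, Gb.

Bb, Db, Eb, Gb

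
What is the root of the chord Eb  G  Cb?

The distinct letter names are Eb, G, Cb. Arranged as a stack of thirds they read Cb–Eb–G, so Cb is the root (a Cb augmented triad).

Cb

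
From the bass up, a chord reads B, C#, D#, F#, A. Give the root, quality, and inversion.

The pitch classes B, C#, D#, F#, A arrange in thirds as B–D#–F#–A–C#: a B dominant ninth chord.
With the root (B) in the bass, the chord is in root position.

B dominant ninth, root position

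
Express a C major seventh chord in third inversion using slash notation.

Third inversion of C major seventh has the seventh (B) in the bass. As a slash chord: Cmaj7/B.

Cmaj7/B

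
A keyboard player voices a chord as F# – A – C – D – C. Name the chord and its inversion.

D dominant seventh, first inversion

Reducing to letter names: F#, A, C, D. These stack in thirds as D–F#–A–C — a D dominant seventh chord.
The lowest note is F#, the third of the chord, so this is first inversion (figured bass 6/5).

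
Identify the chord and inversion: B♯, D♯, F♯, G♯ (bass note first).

G# dominant seventh, first inversion

The distinct note names are B#, D#, F#, G#. Stacked in thirds they read G#–B#–D#–F#, which is a dominant seventh chord on G#.
With the third (B#) in the bass, the chord is in first inversion (figured bass 6/5).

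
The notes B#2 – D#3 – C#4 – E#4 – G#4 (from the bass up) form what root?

Reordering B#, D#, C#, E#, G# into stacked thirds gives C#–E#–G#–B#–D#; the bottom of that stack, C#, is the root.

C#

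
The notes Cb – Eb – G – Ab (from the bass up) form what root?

Ab

Reordering Cb, Eb, G, Ab into stacked thirds gives Ab–Cb–Eb–G; the bottom of that stack, Ab, is the root.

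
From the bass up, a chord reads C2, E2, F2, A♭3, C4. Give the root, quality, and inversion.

The pitch classes C, E, F, Ab arrange in thirds as F–Ab–C–E: an F minor-major seventh chord.
The lowest note is C, the fifth of the chord, so this is second inversion (figured bass 4/3).

F minor-major seventh, second inversion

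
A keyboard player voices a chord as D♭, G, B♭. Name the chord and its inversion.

G diminished, second inversion

The pitch classes Db, G, Bb arrange in thirds as G–Bb–Db: a G diminished triad.
Db is the fifth of G diminished; fifth in the bass means second inversion (figured bass 6/4).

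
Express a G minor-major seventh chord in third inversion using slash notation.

Third inversion of G minor-major seventh has the seventh (F#) in the bass. As a slash chord: Gm(maj7)/F#.

Gm(maj7)/F#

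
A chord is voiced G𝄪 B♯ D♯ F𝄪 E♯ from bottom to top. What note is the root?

E#

The distinct letter names are G##, B#, D#, F##, E#. Arranged as a stack of thirds they read E#–G##–B#–D#–F##, so E# is the root (an E# dominant ninth chord).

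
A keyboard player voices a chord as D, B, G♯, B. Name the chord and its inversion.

G# diminished, second inversion

The pitch classes D, B, G# arrange in thirds as G#–B–D: a G# diminished triad.
D is the fifth of G# diminished; fifth in the bass means second inversion (figured bass 6/4).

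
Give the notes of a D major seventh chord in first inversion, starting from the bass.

Spelling D major seventh: D–F#–A–C#. In first inversion the third is bass, giving F#, A, C#, D from the bottom.

F#, A, C#, D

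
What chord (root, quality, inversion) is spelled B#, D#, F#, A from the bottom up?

B# diminished seventh, root position

The pitch classes B#, D#, F#, A arrange in thirds as B#–D#–F#–A: a B# diminished seventh chord.
B# is the root of B# diminished seventh; root in the bass means root position (figured bass 7).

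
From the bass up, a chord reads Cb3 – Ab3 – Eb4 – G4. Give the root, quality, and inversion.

Ab minor-major seventh, first inversion

Reducing to letter names: Cb, Ab, Eb, G. These stack in thirds as Ab–Cb–Eb–G — an Ab minor-major seventh chord.
With the third (Cb) in the bass, the chord is in first inversion (figured bass 6/5).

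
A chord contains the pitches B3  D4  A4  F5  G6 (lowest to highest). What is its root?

B, D, A, F, G are the tones of a G dominant ninth chord (G–B–D–F–A), making G the root.

G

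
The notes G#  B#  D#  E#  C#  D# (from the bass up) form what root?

C#

The distinct letter names are G#, B#, D#, E#, C#. Arranged as a stack of thirds they read C#–E#–G#–B#–D#, so C# is the root (a C# major ninth chord).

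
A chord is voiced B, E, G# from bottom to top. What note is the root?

E

B, E, G# are the tones of an E major triad (E–G#–B), making E the root.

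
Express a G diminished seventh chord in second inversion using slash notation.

Gdim7/Db

Second inversion of G diminished seventh has the fifth (Db) in the bass. As a slash chord: Gdim7/Db.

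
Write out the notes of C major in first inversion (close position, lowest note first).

E, G, C

Spelling C major: C–E–G. In first inversion the third is bass, giving E, G, C from the bottom.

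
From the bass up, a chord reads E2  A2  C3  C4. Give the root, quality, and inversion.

The distinct note names are E, A, C. Stacked in thirds they read A–C–E, which is a minor triad on A.
E is the fifth of A minor; fifth in the bass means second inversion (figured bass 6/4).

A minor, second inversion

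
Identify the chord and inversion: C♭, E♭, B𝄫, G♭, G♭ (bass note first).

The distinct note names are Cb, Eb, Bbb, Gb. Stacked in thirds they read Cb–Eb–Gb–Bbb, which is a dominant seventh chord on Cb.
With the root (Cb) in the bass, the chord is in root position (figured bass 7).

Cb dominant seventh, root position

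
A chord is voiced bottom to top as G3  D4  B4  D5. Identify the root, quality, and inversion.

G major, root position

The distinct note names are G, D, B. Stacked in thirds they read G–B–D, which is a major triad on G.
G is the root of G major; root in the bass means root position (figured bass 5/3).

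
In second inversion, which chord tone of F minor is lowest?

F minor is F–Ab–C. Second inversion places the fifth in the bass: C.

C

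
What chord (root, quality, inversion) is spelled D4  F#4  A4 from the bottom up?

The distinct note names are D, F#, A. Stacked in thirds they read D–F#–A, which is a major triad on D.
With the root (D) in the bass, the chord is in root position (figured bass 5/3).

D major, root position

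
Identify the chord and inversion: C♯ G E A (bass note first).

Reducing to letter names: C#, G, E, A. These stack in thirds as A–C#–E–G — an A dominant seventh chord.
C# is the third of A dominant seventh; third in the bass means first inversion (figured bass 6/5).

A dominant seventh, first inversion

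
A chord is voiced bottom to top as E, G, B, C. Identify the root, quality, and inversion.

The pitch classes E, G, B, C arrange in thirds as C–E–G–B: a C major seventh chord.
With the third (E) in the bass, the chord is in first inversion (figured bass 6/5).

C major seventh, first inversion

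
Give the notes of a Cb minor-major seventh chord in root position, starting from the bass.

Cb minor-major seventh is Cb–Ebb–Gb–Bb. Root position puts the root (Cb) in the bass, with the remaining tones above: Cb, Ebb, Gb, Bb.

Cb, Ebb, Gb, Bb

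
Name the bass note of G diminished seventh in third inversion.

Fb

G diminished seventh is G–Bb–Db–Fb. Third inversion places the seventh in the bass: Fb.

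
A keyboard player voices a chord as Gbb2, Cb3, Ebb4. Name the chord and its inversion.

Cb diminished, second inversion

The distinct note names are Gbb, Cb, Ebb. Stacked in thirds they read Cb–Ebb–Gbb, which is a diminished triad on Cb.
The lowest note is Gbb, the fifth of the chord, so this is second inversion (figured bass 6/4).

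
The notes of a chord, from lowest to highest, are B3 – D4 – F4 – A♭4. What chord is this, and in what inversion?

B diminished seventh, root position

The pitch classes B, D, F, Ab arrange in thirds as B–D–F–Ab: a B diminished seventh chord.
B is the root of B diminished seventh; root in the bass means root position (figured bass 7).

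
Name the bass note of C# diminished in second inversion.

G

C# diminished is C#–E–G. Second inversion places the fifth in the bass: G.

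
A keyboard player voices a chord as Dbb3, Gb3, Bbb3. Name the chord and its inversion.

Reducing to letter names: Dbb, Gb, Bbb. These stack in thirds as Gb–Bbb–Dbb — a Gb diminished triad.
With the fifth (Dbb) in the bass, the chord is in second inversion (figured bass 6/4).

Gb diminished, second inversion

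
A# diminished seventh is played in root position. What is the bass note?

The root of A# diminished seventh (A#–C#–E–G) is A#; that is the bass in root position.

A#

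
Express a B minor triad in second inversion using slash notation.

Second inversion of B minor has the fifth (F#) in the bass. As a slash chord: Bm/F#.

Bm/F#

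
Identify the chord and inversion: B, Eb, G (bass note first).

Eb augmented, second inversion

The pitch classes B, Eb, G arrange in thirds as Eb–G–B: an Eb augmented triad.
B is the fifth of Eb augmented; fifth in the bass means second inversion (figured bass 6/4).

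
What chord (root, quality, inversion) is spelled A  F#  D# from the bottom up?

The distinct note names are A, F#, D#. Stacked in thirds they read D#–F#–A, which is a diminished triad on D#.
The lowest note is A, the fifth of the chord, so this is second inversion (figured bass 6/4).

D# diminished, second inversion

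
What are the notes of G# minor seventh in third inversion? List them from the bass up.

G# minor seventh is G#–B–D#–F#. Third inversion puts the seventh (F#) in the bass, with the remaining tones above: F#, G#, B, D#.

F#, G#, B, D#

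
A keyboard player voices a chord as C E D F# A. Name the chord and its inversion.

Reducing to letter names: C, E, D, F#, A. These stack in thirds as D–F#–A–C–E — a D dominant ninth chord.
The lowest note is C, the seventh of the chord, so this is third inversion.

D dominant ninth, third inversion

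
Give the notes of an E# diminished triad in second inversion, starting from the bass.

Spelling E# diminished: E#–G#–B. In second inversion the fifth is bass, giving B, E#, G# from the bottom.

B, E#, G#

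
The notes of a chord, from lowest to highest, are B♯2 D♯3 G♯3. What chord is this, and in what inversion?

The distinct note names are B#, D#, G#. Stacked in thirds they read G#–B#–D#, which is a major triad on G#.
With the third (B#) in the bass, the chord is in first inversion (figured bass 6).

G# major, first inversion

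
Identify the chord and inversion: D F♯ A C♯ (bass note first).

The distinct note names are D, F#, A, C#. Stacked in thirds they read D–F#–A–C#, which is a major seventh chord on D.
The lowest note is D, the root of the chord, so this is root position (figured bass 7).

D major seventh, root position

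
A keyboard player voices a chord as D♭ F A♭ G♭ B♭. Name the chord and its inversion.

Gb major ninth, second inversion

The pitch classes Db, F, Ab, Gb, Bb arrange in thirds as Gb–Bb–Db–F–Ab: a Gb major ninth chord.
Db is the fifth of Gb major ninth; fifth in the bass means second inversion.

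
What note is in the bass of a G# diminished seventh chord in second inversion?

In second inversion the fifth is lowest. For G# diminished seventh (G#–B–D–F) that is D.

D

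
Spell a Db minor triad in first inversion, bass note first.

Spelling Db minor: Db–Fb–Ab. In first inversion the third is bass, giving Fb, Ab, Db from the bottom.

Fb, Ab, Db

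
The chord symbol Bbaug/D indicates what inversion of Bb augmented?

Bbaug/D means Bb augmented with D in the bass. D is the third of Bb augmented (Bb–D–F#), so this is first inversion.

first inversion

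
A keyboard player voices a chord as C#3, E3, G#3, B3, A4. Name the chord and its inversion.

A major ninth, first inversion

The pitch classes C#, E, G#, B, A arrange in thirds as A–C#–E–G#–B: an A major ninth chord.
The lowest note is C#, the third of the chord, so this is first inversion.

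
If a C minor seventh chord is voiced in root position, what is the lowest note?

C minor seventh is C–Eb–G–Bb. Root position places the root in the bass: C.

C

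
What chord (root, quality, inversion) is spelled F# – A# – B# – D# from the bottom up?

B# half-diminished seventh, second inversion

The distinct note names are F#, A#, B#, D#. Stacked in thirds they read B#–D#–F#–A#, which is a half-diminished seventh chord on B#.
With the fifth (F#) in the bass, the chord is in second inversion (figured bass 4/3).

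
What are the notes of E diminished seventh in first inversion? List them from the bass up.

Spelling E diminished seventh: E–G–Bb–Db. In first inversion the third is bass, giving G, Bb, Db, E from the bottom.

G, Bb, Db, E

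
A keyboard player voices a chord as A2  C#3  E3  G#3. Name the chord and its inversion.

The pitch classes A, C#, E, G# arrange in thirds as A–C#–E–G#: an A major seventh chord.
A is the root of A major seventh; root in the bass means root position (figured bass 7).

A major seventh, root position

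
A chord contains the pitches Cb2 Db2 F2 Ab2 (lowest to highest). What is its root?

The distinct letter names are Cb, Db, F, Ab. Arranged as a stack of thirds they read Db–F–Ab–Cb, so Db is the root (a Db dominant seventh chord).

Db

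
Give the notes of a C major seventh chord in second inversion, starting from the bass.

Spelling C major seventh: C–E–G–B. In second inversion the fifth is bass, giving G, B, C, E from the bottom.

G, B, C, E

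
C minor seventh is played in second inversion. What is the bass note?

The fifth of C minor seventh (C–Eb–G–Bb) is G; that is the bass in second inversion.

G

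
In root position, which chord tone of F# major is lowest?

F#

The root of F# major (F#–A#–C#) is F#; that is the bass in root position.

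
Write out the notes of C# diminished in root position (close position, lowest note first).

The chord tones are C#–E–G. With the root (C#) lowest for root position: C#, E, G.

C#, E, G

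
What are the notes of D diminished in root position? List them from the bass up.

D, F, Ab

The chord tones are D–F–Ab. With the root (D) lowest for root position: D, F, Ab.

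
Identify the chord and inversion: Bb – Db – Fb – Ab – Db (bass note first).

Bb half-diminished seventh, root position

The distinct note names are Bb, Db, Fb, Ab. Stacked in thirds they read Bb–Db–Fb–Ab, which is a half-diminished seventh chord on Bb.
With the root (Bb) in the bass, the chord is in root position (figured bass 7).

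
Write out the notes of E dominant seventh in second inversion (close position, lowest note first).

E dominant seventh is E–G#–B–D. Second inversion puts the fifth (B) in the bass, with the remaining tones above: B, D, E, G#.

B, D, E, G#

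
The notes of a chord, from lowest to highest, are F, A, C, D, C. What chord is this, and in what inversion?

The distinct note names are F, A, C, D. Stacked in thirds they read D–F–A–C, which is a minor seventh chord on D.
With the third (F) in the bass, the chord is in first inversion (figured bass 6/5).

D minor seventh, first inversion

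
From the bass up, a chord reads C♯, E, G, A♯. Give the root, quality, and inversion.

The pitch classes C#, E, G, A# arrange in thirds as A#–C#–E–G: an A# diminished seventh chord.
C# is the third of A# diminished seventh; third in the bass means first inversion (figured bass 6/5).

A# diminished seventh, first inversion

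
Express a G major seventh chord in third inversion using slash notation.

Third inversion of G major seventh has the seventh (F#) in the bass. As a slash chord: Gmaj7/F#.

Gmaj7/F#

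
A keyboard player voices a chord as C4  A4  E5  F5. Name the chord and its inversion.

F major seventh, second inversion

The distinct note names are C, A, E, F. Stacked in thirds they read F–A–C–E, which is a major seventh chord on F.
C is the fifth of F major seventh; fifth in the bass means second inversion (figured bass 4/3).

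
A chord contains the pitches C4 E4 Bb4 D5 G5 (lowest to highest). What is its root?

The distinct letter names are C, E, Bb, D, G. Arranged as a stack of thirds they read C–E–G–Bb–D, so C is the root (a C dominant ninth chord).

C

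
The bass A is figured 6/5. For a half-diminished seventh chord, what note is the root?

F#

The figures 6/5 mean the third of the chord is in the bass. If A is the third of a half-diminished seventh chord, the root is F# (chord tones F#–A–C–E).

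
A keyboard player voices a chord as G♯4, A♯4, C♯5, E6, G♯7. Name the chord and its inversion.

A# half-diminished seventh, third inversion

The pitch classes G#, A#, C#, E arrange in thirds as A#–C#–E–G#: an A# half-diminished seventh chord.
With the seventh (G#) in the bass, the chord is in third inversion (figured bass 4/2).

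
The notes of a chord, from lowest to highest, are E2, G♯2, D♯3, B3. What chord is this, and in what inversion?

The distinct note names are E, G#, D#, B. Stacked in thirds they read E–G#–B–D#, which is a major seventh chord on E.
The lowest note is E, the root of the chord, so this is root position (figured bass 7).

E major seventh, root position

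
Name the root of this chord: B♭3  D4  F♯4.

Reordering Bb, D, F# into stacked thirds gives Bb–D–F#; the bottom of that stack, Bb, is the root.

Bb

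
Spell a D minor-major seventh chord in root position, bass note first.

Spelling D minor-major seventh: D–F–A–C#. In root position the root is bass, giving D, F, A, C# from the bottom.

D, F, A, C#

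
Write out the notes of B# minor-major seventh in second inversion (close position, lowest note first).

F##, A##, B#, D#

Spelling B# minor-major seventh: B#–D#–F##–A##. In second inversion the fifth is bass, giving F##, A##, B#, D# from the bottom.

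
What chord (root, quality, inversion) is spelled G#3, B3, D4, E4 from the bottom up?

E dominant seventh, first inversion

The distinct note names are G#, B, D, E. Stacked in thirds they read E–G#–B–D, which is a dominant seventh chord on E.
The lowest note is G#, the third of the chord, so this is first inversion (figured bass 6/5).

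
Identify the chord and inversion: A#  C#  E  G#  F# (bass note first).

The distinct note names are A#, C#, E, G#, F#. Stacked in thirds they read F#–A#–C#–E–G#, which is a dominant ninth chord on F#.
A# is the third of F# dominant ninth; third in the bass means first inversion.

F# dominant ninth, first inversion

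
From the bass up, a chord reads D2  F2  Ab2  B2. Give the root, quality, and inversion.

The distinct note names are D, F, Ab, B. Stacked in thirds they read B–D–F–Ab, which is a diminished seventh chord on B.
The lowest note is D, the third of the chord, so this is first inversion (figured bass 6/5).

B diminished seventh, first inversion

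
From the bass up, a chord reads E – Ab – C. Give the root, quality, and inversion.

The distinct note names are E, Ab, C. Stacked in thirds they read Ab–C–E, which is an augmented triad on Ab.
E is the fifth of Ab augmented; fifth in the bass means second inversion (figured bass 6/4).

Ab augmented, second inversion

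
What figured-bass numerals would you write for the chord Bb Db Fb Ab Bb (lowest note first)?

The notes Bb, Db, Fb, Ab stack in thirds as Bb–Db–Fb–Ab — a Bb half-diminished seventh chord. The bass Bb is the root, so this is root position: figured 7.

7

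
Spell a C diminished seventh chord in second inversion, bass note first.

C diminished seventh is C–Eb–Gb–Bbb. Second inversion puts the fifth (Gb) in the bass, with the remaining tones above: Gb, Bbb, C, Eb.

Gb, Bbb, C, Eb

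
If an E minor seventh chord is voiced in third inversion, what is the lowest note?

E minor seventh is E–G–B–D. Third inversion places the seventh in the bass: D.

D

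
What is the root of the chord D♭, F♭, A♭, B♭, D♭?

Bb

Db, Fb, Ab, Bb are the tones of a Bb half-diminished seventh chord (Bb–Db–Fb–Ab), making Bb the root.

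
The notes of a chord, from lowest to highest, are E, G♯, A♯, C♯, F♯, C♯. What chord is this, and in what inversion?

The pitch classes E, G#, A#, C#, F# arrange in thirds as F#–A#–C#–E–G#: an F# dominant ninth chord.
E is the seventh of F# dominant ninth; seventh in the bass means third inversion.

F# dominant ninth, third inversion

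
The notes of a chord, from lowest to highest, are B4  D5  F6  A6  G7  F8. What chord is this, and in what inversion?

The pitch classes B, D, F, A, G arrange in thirds as G–B–D–F–A: a G dominant ninth chord.
The lowest note is B, the third of the chord, so this is first inversion.

G dominant ninth, first inversion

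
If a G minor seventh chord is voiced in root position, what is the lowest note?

The root of G minor seventh (G–Bb–D–F) is G; that is the bass in root position.

G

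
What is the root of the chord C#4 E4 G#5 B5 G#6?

C#, E, G#, B are the tones of a C# minor seventh chord (C#–E–G#–B), making C# the root.

C#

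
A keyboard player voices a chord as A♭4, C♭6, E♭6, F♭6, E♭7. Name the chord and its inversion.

Fb major seventh, first inversion

The pitch classes Ab, Cb, Eb, Fb arrange in thirds as Fb–Ab–Cb–Eb: an Fb major seventh chord.
The lowest note is Ab, the third of the chord, so this is first inversion (figured bass 6/5).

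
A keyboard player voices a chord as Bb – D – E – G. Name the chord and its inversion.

Reducing to letter names: Bb, D, E, G. These stack in thirds as E–G–Bb–D — an E half-diminished seventh chord.
With the fifth (Bb) in the bass, the chord is in second inversion (figured bass 4/3).

E half-diminished seventh, second inversion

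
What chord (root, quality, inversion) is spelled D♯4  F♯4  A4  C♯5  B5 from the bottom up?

The pitch classes D#, F#, A, C#, B arrange in thirds as B–D#–F#–A–C#: a B dominant ninth chord.
D# is the third of B dominant ninth; third in the bass means first inversion.

B dominant ninth, first inversion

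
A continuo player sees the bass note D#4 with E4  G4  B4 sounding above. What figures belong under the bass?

4/2

The notes D#, E, G, B stack in thirds as E–G–B–D# — an E minor-major seventh chord. The bass D# is the seventh, so this is third inversion: figured 4/2.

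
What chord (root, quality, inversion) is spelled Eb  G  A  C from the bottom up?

Reducing to letter names: Eb, G, A, C. These stack in thirds as A–C–Eb–G — an A half-diminished seventh chord.
The lowest note is Eb, the fifth of the chord, so this is second inversion (figured bass 4/3).

A half-diminished seventh, second inversion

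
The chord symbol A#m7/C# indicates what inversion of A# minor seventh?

first inversion

A#m7/C# means A# minor seventh with C# in the bass. C# is the third of A# minor seventh (A#–C#–E#–G#), so this is first inversion.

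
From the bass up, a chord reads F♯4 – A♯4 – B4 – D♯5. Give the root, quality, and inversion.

The pitch classes F#, A#, B, D# arrange in thirds as B–D#–F#–A#: a B major seventh chord.
The lowest note is F#, the fifth of the chord, so this is second inversion (figured bass 4/3).

B major seventh, second inversion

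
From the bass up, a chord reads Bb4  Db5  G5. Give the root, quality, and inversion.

The pitch classes Bb, Db, G arrange in thirds as G–Bb–Db: a G diminished triad.
With the third (Bb) in the bass, the chord is in first inversion (figured bass 6).

G diminished, first inversion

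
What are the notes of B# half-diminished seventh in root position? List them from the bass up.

B#, D#, F#, A#

The chord tones are B#–D#–F#–A#. With the root (B#) lowest for root position: B#, D#, F#, A#.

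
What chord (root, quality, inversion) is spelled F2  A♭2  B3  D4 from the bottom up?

The pitch classes F, Ab, B, D arrange in thirds as B–D–F–Ab: a B diminished seventh chord.
F is the fifth of B diminished seventh; fifth in the bass means second inversion (figured bass 4/3).

B diminished seventh, second inversion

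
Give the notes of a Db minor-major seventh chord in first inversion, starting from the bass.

Fb, Ab, C, Db

Db minor-major seventh is Db–Fb–Ab–C. First inversion puts the third (Fb) in the bass, with the remaining tones above: Fb, Ab, C, Db.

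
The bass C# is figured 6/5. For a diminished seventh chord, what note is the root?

A#

The figures 6/5 mean the third of the chord is in the bass. If C# is the third of a diminished seventh chord, the root is A# (chord tones A#–C#–E–G).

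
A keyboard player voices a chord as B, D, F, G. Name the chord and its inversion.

The distinct note names are B, D, F, G. Stacked in thirds they read G–B–D–F, which is a dominant seventh chord on G.
The lowest note is B, the third of the chord, so this is first inversion (figured bass 6/5).

G dominant seventh, first inversion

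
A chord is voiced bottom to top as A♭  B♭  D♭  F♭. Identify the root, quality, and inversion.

The distinct note names are Ab, Bb, Db, Fb. Stacked in thirds they read Bb–Db–Fb–Ab, which is a half-diminished seventh chord on Bb.
With the seventh (Ab) in the bass, the chord is in third inversion (figured bass 4/2).

Bb half-diminished seventh, third inversion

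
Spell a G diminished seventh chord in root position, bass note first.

G diminished seventh is G–Bb–Db–Fb. Root position puts the root (G) in the bass, with the remaining tones above: G, Bb, Db, Fb.

G, Bb, Db, Fb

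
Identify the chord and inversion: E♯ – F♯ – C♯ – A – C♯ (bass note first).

The distinct note names are E#, F#, C#, A. Stacked in thirds they read F#–A–C#–E#, which is a minor-major seventh chord on F#.
With the seventh (E#) in the bass, the chord is in third inversion (figured bass 4/2).

F# minor-major seventh, third inversion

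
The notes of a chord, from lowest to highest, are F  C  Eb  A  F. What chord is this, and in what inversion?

The pitch classes F, C, Eb, A arrange in thirds as F–A–C–Eb: an F dominant seventh chord.
With the root (F) in the bass, the chord is in root position (figured bass 7).

F dominant seventh, root position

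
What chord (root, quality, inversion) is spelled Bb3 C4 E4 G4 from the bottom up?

The distinct note names are Bb, C, E, G. Stacked in thirds they read C–E–G–Bb, which is a dominant seventh chord on C.
With the seventh (Bb) in the bass, the chord is in third inversion (figured bass 4/2).

C dominant seventh, third inversion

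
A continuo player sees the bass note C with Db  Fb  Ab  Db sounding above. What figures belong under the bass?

The notes C, Db, Fb, Ab stack in thirds as Db–Fb–Ab–C — a Db minor-major seventh chord. The bass C is the seventh, so this is third inversion: figured 4/2.

4/2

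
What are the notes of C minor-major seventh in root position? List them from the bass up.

C minor-major seventh is C–Eb–G–B. Root position puts the root (C) in the bass, with the remaining tones above: C, Eb, G, B.

C, Eb, G, B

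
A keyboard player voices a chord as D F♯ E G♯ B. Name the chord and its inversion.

E dominant ninth, third inversion

Reducing to letter names: D, F#, E, G#, B. These stack in thirds as E–G#–B–D–F# — an E dominant ninth chord.
With the seventh (D) in the bass, the chord is in third inversion.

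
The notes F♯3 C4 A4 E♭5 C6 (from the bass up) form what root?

F#

Reordering F#, C, A, Eb into stacked thirds gives F#–A–C–Eb; the bottom of that stack, F#, is the root.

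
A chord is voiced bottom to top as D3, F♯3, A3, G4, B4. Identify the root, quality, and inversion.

Reducing to letter names: D, F#, A, G, B. These stack in thirds as G–B–D–F#–A — a G major ninth chord.
The lowest note is D, the fifth of the chord, so this is second inversion.

G major ninth, second inversion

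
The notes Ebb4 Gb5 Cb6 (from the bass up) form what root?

Ebb, Gb, Cb are the tones of a Cb minor triad (Cb–Ebb–Gb), making Cb the root.

Cb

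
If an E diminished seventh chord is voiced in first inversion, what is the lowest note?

In first inversion the third is lowest. For E diminished seventh (E–G–Bb–Db) that is G.

G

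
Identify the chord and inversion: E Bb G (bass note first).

E diminished, root position

The pitch classes E, Bb, G arrange in thirds as E–G–Bb: an E diminished triad.
With the root (E) in the bass, the chord is in root position (figured bass 5/3).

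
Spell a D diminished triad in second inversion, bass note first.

Ab, D, F

Spelling D diminished: D–F–Ab. In second inversion the fifth is bass, giving Ab, D, F from the bottom.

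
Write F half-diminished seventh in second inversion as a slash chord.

Fø7/Cb

Second inversion of F half-diminished seventh has the fifth (Cb) in the bass. As a slash chord: Fø7/Cb.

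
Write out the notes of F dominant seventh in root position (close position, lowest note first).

F dominant seventh is F–A–C–Eb. Root position puts the root (F) in the bass, with the remaining tones above: F, A, C, Eb.

F, A, C, Eb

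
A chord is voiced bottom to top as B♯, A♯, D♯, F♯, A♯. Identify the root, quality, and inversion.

B# half-diminished seventh, root position

The pitch classes B#, A#, D#, F# arrange in thirds as B#–D#–F#–A#: a B# half-diminished seventh chord.
The lowest note is B#, the root of the chord, so this is root position (figured bass 7).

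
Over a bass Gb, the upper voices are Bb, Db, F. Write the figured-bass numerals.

The notes Gb, Bb, Db, F stack in thirds as Gb–Bb–Db–F — a Gb major seventh chord. The bass Gb is the root, so this is root position: figured 7.

7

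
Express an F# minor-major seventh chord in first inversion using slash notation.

First inversion of F# minor-major seventh has the third (A) in the bass. As a slash chord: F#m(maj7)/A.

F#m(maj7)/A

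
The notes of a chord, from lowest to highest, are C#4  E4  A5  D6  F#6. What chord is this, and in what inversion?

D major ninth, third inversion

The pitch classes C#, E, A, D, F# arrange in thirds as D–F#–A–C#–E: a D major ninth chord.
The lowest note is C#, the seventh of the chord, so this is third inversion.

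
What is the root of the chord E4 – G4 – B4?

E

Reordering E, G, B into stacked thirds gives E–G–B; the bottom of that stack, E, is the root.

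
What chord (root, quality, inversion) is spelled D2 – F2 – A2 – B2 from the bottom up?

B half-diminished seventh, first inversion

The pitch classes D, F, A, B arrange in thirds as B–D–F–A: a B half-diminished seventh chord.
With the third (D) in the bass, the chord is in first inversion (figured bass 6/5).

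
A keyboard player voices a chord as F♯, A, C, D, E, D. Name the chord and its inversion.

D dominant ninth, first inversion

The pitch classes F#, A, C, D, E arrange in thirds as D–F#–A–C–E: a D dominant ninth chord.
With the third (F#) in the bass, the chord is in first inversion.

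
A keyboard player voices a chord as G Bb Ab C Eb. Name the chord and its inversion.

Ab major ninth, third inversion

The distinct note names are G, Bb, Ab, C, Eb. Stacked in thirds they read Ab–C–Eb–G–Bb, which is a major ninth chord on Ab.
G is the seventh of Ab major ninth; seventh in the bass means third inversion.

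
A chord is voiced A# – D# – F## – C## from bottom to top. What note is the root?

The distinct letter names are A#, D#, F##, C##. Arranged as a stack of thirds they read D#–F##–A#–C##, so D# is the root (a D# major seventh chord).

D#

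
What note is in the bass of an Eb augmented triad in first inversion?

G

In first inversion the third is lowest. For Eb augmented (Eb–G–B) that is G.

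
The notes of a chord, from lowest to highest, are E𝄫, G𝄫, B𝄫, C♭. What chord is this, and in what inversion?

Cb half-diminished seventh, first inversion

Reducing to letter names: Ebb, Gbb, Bbb, Cb. These stack in thirds as Cb–Ebb–Gbb–Bbb — a Cb half-diminished seventh chord.
With the third (Ebb) in the bass, the chord is in first inversion (figured bass 6/5).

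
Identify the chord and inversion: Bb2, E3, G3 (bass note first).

E diminished, second inversion

The pitch classes Bb, E, G arrange in thirds as E–G–Bb: an E diminished triad.
Bb is the fifth of E diminished; fifth in the bass means second inversion (figured bass 6/4).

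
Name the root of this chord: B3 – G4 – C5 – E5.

C

B, G, C, E are the tones of a C major seventh chord (C–E–G–B), making C the root.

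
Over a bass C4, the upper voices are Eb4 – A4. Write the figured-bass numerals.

6

The notes C, Eb, A stack in thirds as A–C–Eb — an A diminished triad. The bass C is the third, so this is first inversion: figured 6.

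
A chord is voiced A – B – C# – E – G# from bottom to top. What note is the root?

The distinct letter names are A, B, C#, E, G#. Arranged as a stack of thirds they read A–C#–E–G#–B, so A is the root (an A major ninth chord).

A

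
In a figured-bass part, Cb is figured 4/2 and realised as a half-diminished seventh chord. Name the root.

The figures 4/2 mean the seventh of the chord is in the bass. If Cb is the seventh of a half-diminished seventh chord, the root is Db (chord tones Db–Fb–Abb–Cb).

Db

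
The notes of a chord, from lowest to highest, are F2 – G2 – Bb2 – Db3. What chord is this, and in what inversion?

G half-diminished seventh, third inversion

The pitch classes F, G, Bb, Db arrange in thirds as G–Bb–Db–F: a G half-diminished seventh chord.
F is the seventh of G half-diminished seventh; seventh in the bass means third inversion (figured bass 4/2).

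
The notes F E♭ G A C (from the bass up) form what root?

F

Reordering F, Eb, G, A, C into stacked thirds gives F–A–C–Eb–G; the bottom of that stack, F, is the root.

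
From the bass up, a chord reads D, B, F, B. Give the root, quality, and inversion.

The distinct note names are D, B, F. Stacked in thirds they read B–D–F, which is a diminished triad on B.
D is the third of B diminished; third in the bass means first inversion (figured bass 6).

B diminished, first inversion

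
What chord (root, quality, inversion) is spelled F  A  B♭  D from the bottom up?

Bb major seventh, second inversion

The distinct note names are F, A, Bb, D. Stacked in thirds they read Bb–D–F–A, which is a major seventh chord on Bb.
F is the fifth of Bb major seventh; fifth in the bass means second inversion (figured bass 4/3).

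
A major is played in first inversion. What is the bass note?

C#

The third of A major (A–C#–E) is C#; that is the bass in first inversion.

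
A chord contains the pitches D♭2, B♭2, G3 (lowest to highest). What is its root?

G

Db, Bb, G are the tones of a G diminished triad (G–Bb–Db), making G the root.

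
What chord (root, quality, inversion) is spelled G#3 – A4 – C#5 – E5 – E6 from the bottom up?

Reducing to letter names: G#, A, C#, E. These stack in thirds as A–C#–E–G# — an A major seventh chord.
G# is the seventh of A major seventh; seventh in the bass means third inversion (figured bass 4/2).

A major seventh, third inversion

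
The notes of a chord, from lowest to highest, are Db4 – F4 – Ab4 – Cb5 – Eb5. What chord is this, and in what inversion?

The distinct note names are Db, F, Ab, Cb, Eb. Stacked in thirds they read Db–F–Ab–Cb–Eb, which is a dominant ninth chord on Db.
With the root (Db) in the bass, the chord is in root position.

Db dominant ninth, root position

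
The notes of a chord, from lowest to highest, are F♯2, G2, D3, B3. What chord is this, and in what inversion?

The pitch classes F#, G, D, B arrange in thirds as G–B–D–F#: a G major seventh chord.
With the seventh (F#) in the bass, the chord is in third inversion (figured bass 4/2).

G major seventh, third inversion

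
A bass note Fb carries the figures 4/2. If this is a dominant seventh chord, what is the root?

The figures 4/2 mean the seventh of the chord is in the bass. If Fb is the seventh of a dominant seventh chord, the root is Gb (chord tones Gb–Bb–Db–Fb).

Gb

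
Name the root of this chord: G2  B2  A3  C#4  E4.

A

G, B, A, C#, E are the tones of an A dominant ninth chord (A–C#–E–G–B), making A the root.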